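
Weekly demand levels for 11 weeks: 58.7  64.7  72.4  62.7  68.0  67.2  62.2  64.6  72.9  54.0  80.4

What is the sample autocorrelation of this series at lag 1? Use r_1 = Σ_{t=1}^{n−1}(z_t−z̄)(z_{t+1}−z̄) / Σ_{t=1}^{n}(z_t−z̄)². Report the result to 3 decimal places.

Mean z̄ = (58.7 + 64.7 + 72.4 + 62.7 + 68.0 + 67.2 + 62.2 + 64.6 + 72.9 + 54.0 + 80.4)/11 = 66.1636
Numerator Σ_{t=1}^{10}(z_t−z̄)(z_{t+1}−z̄) = -287.8095
Denominator Σ(z_t−z̄)² = 527.3455
r_1 = -287.8095 / 527.3455 = -0.546

-0.546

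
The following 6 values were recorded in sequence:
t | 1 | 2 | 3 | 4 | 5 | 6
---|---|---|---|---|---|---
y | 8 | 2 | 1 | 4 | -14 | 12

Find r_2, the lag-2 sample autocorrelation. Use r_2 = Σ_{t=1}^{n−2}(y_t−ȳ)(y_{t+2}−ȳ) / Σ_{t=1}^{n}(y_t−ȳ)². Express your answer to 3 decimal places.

Mean ȳ = (8 + 2 + 1 + 4 − 14 + 12)/6 = 2.1667
Deviations from mean: 5.8333, -0.1667, -1.1667, 1.8333, -16.1667, 9.8333
Σ(y_t−ȳ)(y_{t+2}−ȳ) = (-6.8056) + (-0.3056) + (18.8611) + (18.0278) = 29.7778
Denominator Σ(y_t−ȳ)² = 396.8333
r_2 = 29.7778 / 396.8333 = 0.075

0.075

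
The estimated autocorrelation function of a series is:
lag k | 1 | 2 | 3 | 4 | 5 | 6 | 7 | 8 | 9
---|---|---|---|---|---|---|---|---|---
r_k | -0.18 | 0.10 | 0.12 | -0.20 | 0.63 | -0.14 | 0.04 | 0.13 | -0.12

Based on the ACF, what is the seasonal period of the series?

5

The largest autocorrelation is r_5 = 0.63; the remaining lags stay at or below 0.13.
The dominant spike at lag 5 indicates a seasonal period of 5.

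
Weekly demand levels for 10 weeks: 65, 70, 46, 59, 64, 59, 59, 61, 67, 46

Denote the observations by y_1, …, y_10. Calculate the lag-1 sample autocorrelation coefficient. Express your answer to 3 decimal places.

Mean ȳ = (65 + 70 + 46 + 59 + 64 + 59 + 59 + 61 + 67 + 46)/10 = 59.6000
Numerator Σ_{t=1}^{9}(y_t−ȳ)(y_{t+1}−ȳ) = -173.1600
Denominator Σ(y_t−ȳ)² = 584.4000
r_1 = -173.1600 / 584.4000 = -0.296

-0.296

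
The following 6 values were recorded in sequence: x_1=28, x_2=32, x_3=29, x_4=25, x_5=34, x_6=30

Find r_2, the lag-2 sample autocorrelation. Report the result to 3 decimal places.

Mean x̄ = (28 + 32 + 29 + 25 + 34 + 30)/6 = 29.6667
Deviations from mean: -1.6667, 2.3333, -0.6667, -4.6667, 4.3333, 0.3333
Σ(x_t−x̄)(x_{t+2}−x̄) = (1.1111) + (-10.8889) + (-2.8889) + (-1.5556) = -14.2222
Denominator Σ(x_t−x̄)² = 49.3333
r_2 = -14.2222 / 49.3333 = -0.288

-0.288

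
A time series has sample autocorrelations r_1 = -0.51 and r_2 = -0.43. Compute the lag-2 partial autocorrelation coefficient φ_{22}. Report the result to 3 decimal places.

-0.933

φ_{22} = (r_2 − r_1²) / (1 − r_1²)
r_1² = (-0.51)² = 0.2601
Numerator = -0.43 − 0.2601 = -0.6901; denominator = 1 − 0.2601 = 0.7399
φ_{22} = -0.6901 / 0.7399 = -0.933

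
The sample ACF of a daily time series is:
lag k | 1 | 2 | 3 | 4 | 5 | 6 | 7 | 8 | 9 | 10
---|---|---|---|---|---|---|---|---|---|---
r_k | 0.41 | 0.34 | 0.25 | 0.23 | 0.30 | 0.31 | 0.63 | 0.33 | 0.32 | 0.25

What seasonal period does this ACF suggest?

The largest autocorrelation is r_7 = 0.63; the remaining lags stay at or below 0.41. The elevated value at lag 1 (0.41), dropping to 0.34 at lag 2, reflects decaying short-term dependence rather than seasonality.
The dominant spike at lag 7 indicates a seasonal period of 7.

7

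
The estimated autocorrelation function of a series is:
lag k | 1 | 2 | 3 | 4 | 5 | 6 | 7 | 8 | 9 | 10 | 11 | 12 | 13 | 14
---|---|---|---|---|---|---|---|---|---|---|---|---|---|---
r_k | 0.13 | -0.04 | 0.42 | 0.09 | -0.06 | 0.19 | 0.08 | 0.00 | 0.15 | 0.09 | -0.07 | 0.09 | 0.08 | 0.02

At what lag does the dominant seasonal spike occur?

3

The largest autocorrelation is r_3 = 0.42, with weaker echoes at lags 6 (0.19) and 9 (0.15); the remaining lags stay at or below 0.13.
The dominant spike at lag 3 indicates a seasonal period of 3.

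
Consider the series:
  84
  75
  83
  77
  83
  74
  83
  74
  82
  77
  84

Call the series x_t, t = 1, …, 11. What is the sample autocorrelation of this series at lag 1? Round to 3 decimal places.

Mean x̄ = (84 + 75 + 83 + 77 + 83 + 74 + 83 + 74 + 82 + 77 + 84)/11 = 79.6364
Numerator Σ_{t=1}^{10}(x_t−x̄)(x_{t+1}−x̄) = -141.4959
Denominator Σ(x_t−x̄)² = 176.5455
r_1 = -141.4959 / 176.5455 = -0.801

-0.801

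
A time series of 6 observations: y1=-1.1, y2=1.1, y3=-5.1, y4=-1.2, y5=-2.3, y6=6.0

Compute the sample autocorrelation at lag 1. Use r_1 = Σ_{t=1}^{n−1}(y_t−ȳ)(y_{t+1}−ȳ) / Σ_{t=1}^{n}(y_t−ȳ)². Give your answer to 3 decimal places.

-0.217

Mean ȳ = (-1.1 + 1.1 − 5.1 − 1.2 − 2.3 + 6.0)/6 = -0.4333
Σ(y_t−ȳ)(y_{t+1}−ȳ) = (-1.0222) + (-7.1556) + (3.5778) + (1.4311) + (-12.0089) = -15.1778
Denominator Σ(y_t−ȳ)² = 70.0333
r_1 = -15.1778 / 70.0333 = -0.217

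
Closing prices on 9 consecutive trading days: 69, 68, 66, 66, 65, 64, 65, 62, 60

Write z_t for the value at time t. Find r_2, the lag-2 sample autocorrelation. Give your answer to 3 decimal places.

0.145

Mean z̄ = (69 + 68 + 66 + 66 + 65 + 64 + 65 + 62 + 60)/9 = 65.0000
Numerator Σ_{t=1}^{7}(z_t−z̄)(z_{t+2}−z̄) = 9.0000
Denominator Σ(z_t−z̄)² = 62.0000
r_2 = 9.0000 / 62.0000 = 0.145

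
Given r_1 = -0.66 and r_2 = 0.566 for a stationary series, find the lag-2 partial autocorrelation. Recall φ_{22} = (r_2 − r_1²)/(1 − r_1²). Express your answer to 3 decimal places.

0.231

φ_{22} = (r_2 − r_1²) / (1 − r_1²)
r_1² = (-0.66)² = 0.4356
Numerator = 0.566 − 0.4356 = 0.1304; denominator = 1 − 0.4356 = 0.5644
φ_{22} = 0.1304 / 0.5644 = 0.231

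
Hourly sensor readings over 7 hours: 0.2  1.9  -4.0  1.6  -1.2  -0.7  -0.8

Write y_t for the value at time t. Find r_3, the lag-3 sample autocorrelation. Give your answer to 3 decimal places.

-0.013

Mean ȳ = (0.2 + 1.9 − 4.0 + 1.6 − 1.2 − 0.7 − 0.8)/7 = -0.4286
Deviations from mean: 0.6286, 2.3286, -3.5714, 2.0286, -0.7714, -0.2714, -0.3714
Σ(y_t−ȳ)(y_{t+3}−ȳ) = (1.2751) + (-1.7963) + (0.9694) + (-0.7535) = -0.3053
Denominator Σ(y_t−ȳ)² = 23.4943
r_3 = -0.3053 / 23.4943 = -0.013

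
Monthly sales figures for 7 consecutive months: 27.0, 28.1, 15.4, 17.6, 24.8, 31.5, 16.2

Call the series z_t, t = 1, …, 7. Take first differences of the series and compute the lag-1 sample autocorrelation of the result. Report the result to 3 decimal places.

First differences Δz: 1.1, -12.7, 2.2, 7.2, 6.7, -15.3
Mean of differences = -1.8000
Numerator Σ(Δz_t−Δz̄)(Δz_{t+1}−Δz̄) = -77.4600
Denominator Σ(Δz_t−Δz̄)² = 478.7200
r_1(Δz) = -77.4600 / 478.7200 = -0.162

-0.162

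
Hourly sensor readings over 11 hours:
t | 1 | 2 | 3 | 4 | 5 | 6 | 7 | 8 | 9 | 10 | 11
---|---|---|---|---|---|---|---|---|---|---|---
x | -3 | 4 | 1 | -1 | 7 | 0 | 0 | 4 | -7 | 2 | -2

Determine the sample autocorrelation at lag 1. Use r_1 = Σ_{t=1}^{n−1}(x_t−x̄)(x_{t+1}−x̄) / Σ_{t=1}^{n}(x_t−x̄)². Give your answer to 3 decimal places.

Mean x̄ = (-3 + 4 + 1 − 1 + 7 + 0 + 0 + 4 − 7 + 2 − 2)/11 = 0.4545
Numerator Σ_{t=1}^{10}(x_t−x̄)(x_{t+1}−x̄) = -66.7521
Denominator Σ(x_t−x̄)² = 146.7273
r_1 = -66.7521 / 146.7273 = -0.455

-0.455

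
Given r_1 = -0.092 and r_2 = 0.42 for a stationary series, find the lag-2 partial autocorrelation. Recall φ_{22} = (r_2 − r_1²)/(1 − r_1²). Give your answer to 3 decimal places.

0.415

φ_{22} = (r_2 − r_1²) / (1 − r_1²)
r_1² = (-0.092)² = 0.008464
Numerator = 0.42 − 0.0085 = 0.4115; denominator = 1 − 0.0085 = 0.9915
φ_{22} = 0.4115 / 0.9915 = 0.415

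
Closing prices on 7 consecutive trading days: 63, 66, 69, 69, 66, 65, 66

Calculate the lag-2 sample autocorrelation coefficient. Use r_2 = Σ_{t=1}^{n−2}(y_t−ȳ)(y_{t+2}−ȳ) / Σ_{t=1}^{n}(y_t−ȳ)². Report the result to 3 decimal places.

-0.506

Mean ȳ = (63 + 66 + 69 + 69 + 66 + 65 + 66)/7 = 66.2857
Deviations from mean: -3.2857, -0.2857, 2.7143, 2.7143, -0.2857, -1.2857, -0.2857
Σ(y_t−ȳ)(y_{t+2}−ȳ) = (-8.9184) + (-0.7755) + (-0.7755) + (-3.4898) + (0.0816) = -13.8776
Denominator Σ(y_t−ȳ)² = 27.4286
r_2 = -13.8776 / 27.4286 = -0.506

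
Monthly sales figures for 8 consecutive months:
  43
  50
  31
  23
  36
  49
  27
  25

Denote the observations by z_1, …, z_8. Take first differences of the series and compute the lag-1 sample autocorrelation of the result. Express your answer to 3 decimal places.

First differences Δz: 7, -19, -8, 13, 13, -22, -2
Mean of differences = -2.5714
Numerator Σ(Δz_t−Δz̄)(Δz_{t+1}−Δz̄) = -223.7551
Denominator Σ(Δz_t−Δz̄)² = 1253.7143
r_1(Δz) = -223.7551 / 1253.7143 = -0.178

-0.178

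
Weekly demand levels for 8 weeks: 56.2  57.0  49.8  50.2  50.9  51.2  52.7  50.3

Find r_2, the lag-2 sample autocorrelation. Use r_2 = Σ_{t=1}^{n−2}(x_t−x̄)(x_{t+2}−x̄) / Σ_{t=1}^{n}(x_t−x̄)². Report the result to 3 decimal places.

Mean x̄ = (56.2 + 57.0 + 49.8 + 50.2 + 50.9 + 51.2 + 52.7 + 50.3)/8 = 52.2875
Σ(x_t−x̄)(x_{t+2}−x̄) = (-9.7323) + (-9.8373) + (3.4514) + (2.2702) + (-0.5723) + (2.1614) = -12.2591
Denominator Σ(x_t−x̄)² = 55.2888
r_2 = -12.2591 / 55.2888 = -0.222

-0.222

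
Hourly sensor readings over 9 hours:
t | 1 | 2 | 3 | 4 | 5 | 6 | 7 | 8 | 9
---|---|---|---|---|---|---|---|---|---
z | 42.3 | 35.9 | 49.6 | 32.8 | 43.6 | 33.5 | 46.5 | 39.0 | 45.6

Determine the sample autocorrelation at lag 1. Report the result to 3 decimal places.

Mean z̄ = (42.3 + 35.9 + 49.6 + 32.8 + 43.6 + 33.5 + 46.5 + 39.0 + 45.6)/9 = 40.9778
Numerator Σ_{t=1}^{8}(z_t−z̄)(z_{t+1}−z̄) = -223.4160
Denominator Σ(z_t−z̄)² = 287.3156
r_1 = -223.4160 / 287.3156 = -0.778

-0.778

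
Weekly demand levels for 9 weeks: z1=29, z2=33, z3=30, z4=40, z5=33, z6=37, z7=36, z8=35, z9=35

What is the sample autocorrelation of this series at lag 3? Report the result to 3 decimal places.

-0.309

Mean z̄ = (29 + 33 + 30 + 40 + 33 + 37 + 36 + 35 + 35)/9 = 34.2222
Numerator Σ_{t=1}^{6}(z_t−z̄)(z_{t+3}−z̄) = -28.9259
Denominator Σ(z_t−z̄)² = 93.5556
r_3 = -28.9259 / 93.5556 = -0.309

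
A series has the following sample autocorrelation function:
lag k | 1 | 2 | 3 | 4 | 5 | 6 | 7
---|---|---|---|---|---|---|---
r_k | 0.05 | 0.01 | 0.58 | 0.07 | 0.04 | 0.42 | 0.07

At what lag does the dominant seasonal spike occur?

3

The largest autocorrelation is r_3 = 0.58, with a weaker echo at lag 6 (0.42); the remaining lags stay at or below 0.07.
The dominant spike at lag 3 indicates a seasonal period of 3.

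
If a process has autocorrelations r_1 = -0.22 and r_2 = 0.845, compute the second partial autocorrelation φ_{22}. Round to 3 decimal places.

φ_{22} = (r_2 − r_1²) / (1 − r_1²)
r_1² = (-0.22)² = 0.0484
Numerator = 0.845 − 0.0484 = 0.7966; denominator = 1 − 0.0484 = 0.9516
φ_{22} = 0.7966 / 0.9516 = 0.837

0.837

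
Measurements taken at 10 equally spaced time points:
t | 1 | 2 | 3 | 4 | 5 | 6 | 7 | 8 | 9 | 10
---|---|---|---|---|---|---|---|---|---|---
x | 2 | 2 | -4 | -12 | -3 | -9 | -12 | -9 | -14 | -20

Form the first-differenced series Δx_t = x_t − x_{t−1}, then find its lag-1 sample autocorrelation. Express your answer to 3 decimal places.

First differences Δx: 0, -6, -8, 9, -6, -3, 3, -5, -6
Mean of differences = -2.4444
Numerator Σ(Δx_t−Δx̄)(Δx_{t+1}−Δx̄) = -99.0864
Denominator Σ(Δx_t−Δx̄)² = 242.2222
r_1(Δx) = -99.0864 / 242.2222 = -0.409

-0.409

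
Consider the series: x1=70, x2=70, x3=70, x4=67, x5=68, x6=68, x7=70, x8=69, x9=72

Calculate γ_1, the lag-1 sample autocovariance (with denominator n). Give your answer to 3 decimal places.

0.247

Mean x̄ = (70 + 70 + 70 + 67 + 68 + 68 + 70 + 69 + 72)/9 = 69.3333
Σ_{t=1}^{8}(x_t−x̄)(x_{t+1}−x̄) = 2.2222
γ_1 = 2.2222 / 9 = 0.247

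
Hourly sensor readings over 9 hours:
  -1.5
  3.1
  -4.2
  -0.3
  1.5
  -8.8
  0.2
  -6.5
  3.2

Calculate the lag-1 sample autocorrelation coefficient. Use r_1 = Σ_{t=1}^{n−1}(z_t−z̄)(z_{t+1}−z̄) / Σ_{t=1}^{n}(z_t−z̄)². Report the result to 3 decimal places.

Mean z̄ = (-1.5 + 3.1 − 4.2 − 0.3 + 1.5 − 8.8 + 0.2 − 6.5 + 3.2)/9 = -1.4778
Numerator Σ_{t=1}^{8}(z_t−z̄)(z_{t+1}−z̄) = -78.2705
Denominator Σ(z_t−z̄)² = 142.1556
r_1 = -78.2705 / 142.1556 = -0.551

-0.551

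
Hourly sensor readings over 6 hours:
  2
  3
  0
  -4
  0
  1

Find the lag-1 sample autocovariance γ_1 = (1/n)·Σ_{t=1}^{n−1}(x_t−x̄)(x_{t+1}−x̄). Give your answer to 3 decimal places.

1.037

Mean x̄ = (2 + 3 + 0 − 4 + 0 + 1)/6 = 0.3333
Σ_{t=1}^{5}(x_t−x̄)(x_{t+1}−x̄) = 6.2222
γ_1 = 6.2222 / 6 = 1.037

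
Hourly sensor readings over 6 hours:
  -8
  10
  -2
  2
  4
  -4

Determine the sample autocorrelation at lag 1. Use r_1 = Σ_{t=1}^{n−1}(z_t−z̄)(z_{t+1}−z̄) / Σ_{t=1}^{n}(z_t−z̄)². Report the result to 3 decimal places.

-0.574

Mean z̄ = (-8 + 10 − 2 + 2 + 4 − 4)/6 = 0.3333
Deviations from mean: -8.3333, 9.6667, -2.3333, 1.6667, 3.6667, -4.3333
Σ(z_t−z̄)(z_{t+1}−z̄) = (-80.5556) + (-22.5556) + (-3.8889) + (6.1111) + (-15.8889) = -116.7778
Denominator Σ(z_t−z̄)² = 203.3333
r_1 = -116.7778 / 203.3333 = -0.574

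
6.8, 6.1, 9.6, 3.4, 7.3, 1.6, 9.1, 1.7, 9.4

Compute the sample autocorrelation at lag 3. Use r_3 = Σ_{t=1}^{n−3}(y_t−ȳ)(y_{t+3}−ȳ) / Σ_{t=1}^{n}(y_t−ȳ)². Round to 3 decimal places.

-0.566

Mean ȳ = (6.8 + 6.1 + 9.6 + 3.4 + 7.3 + 1.6 + 9.1 + 1.7 + 9.4)/9 = 6.1111
Numerator Σ_{t=1}^{6}(y_t−ȳ)(y_{t+3}−ȳ) = -45.8037
Denominator Σ(y_t−ȳ)² = 80.9689
r_3 = -45.8037 / 80.9689 = -0.566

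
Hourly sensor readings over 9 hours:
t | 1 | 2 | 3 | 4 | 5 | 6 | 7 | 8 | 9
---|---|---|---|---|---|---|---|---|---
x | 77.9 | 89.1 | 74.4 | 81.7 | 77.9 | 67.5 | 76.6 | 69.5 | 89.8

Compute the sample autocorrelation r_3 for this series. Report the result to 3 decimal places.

-0.191

Mean x̄ = (77.9 + 89.1 + 74.4 + 81.7 + 77.9 + 67.5 + 76.6 + 69.5 + 89.8)/9 = 78.2667
Σ(x_t−x̄)(x_{t+3}−x̄) = (-1.2589) + (-3.9722) + (41.6311) + (-5.7222) + (3.2144) + (-124.1756) = -90.2833
Denominator Σ(x_t−x̄)² = 472.9400
r_3 = -90.2833 / 472.9400 = -0.191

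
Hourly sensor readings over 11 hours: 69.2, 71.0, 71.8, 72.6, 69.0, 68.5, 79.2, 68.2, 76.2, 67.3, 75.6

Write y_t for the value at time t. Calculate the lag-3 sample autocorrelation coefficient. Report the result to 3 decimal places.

-0.307

Mean ȳ = (69.2 + 71.0 + 71.8 + 72.6 + 69.0 + 68.5 + 79.2 + 68.2 + 76.2 + 67.3 + 75.6)/11 = 71.6909
Numerator Σ_{t=1}^{8}(y_t−ȳ)(y_{t+3}−ȳ) = -45.5393
Denominator Σ(y_t−ȳ)² = 148.4091
r_3 = -45.5393 / 148.4091 = -0.307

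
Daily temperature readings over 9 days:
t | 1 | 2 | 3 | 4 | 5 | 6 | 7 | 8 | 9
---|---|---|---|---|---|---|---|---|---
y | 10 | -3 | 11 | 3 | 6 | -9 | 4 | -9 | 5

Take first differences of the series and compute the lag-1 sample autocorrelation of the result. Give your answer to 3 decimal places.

First differences Δy: -13, 14, -8, 3, -15, 13, -13, 14
Mean of differences = -0.6250
Numerator Σ(Δy_t−Δȳ)(Δy_{t+1}−Δȳ) = -913.1406
Denominator Σ(Δy_t−Δȳ)² = 1193.8750
r_1(Δy) = -913.1406 / 1193.8750 = -0.765

-0.765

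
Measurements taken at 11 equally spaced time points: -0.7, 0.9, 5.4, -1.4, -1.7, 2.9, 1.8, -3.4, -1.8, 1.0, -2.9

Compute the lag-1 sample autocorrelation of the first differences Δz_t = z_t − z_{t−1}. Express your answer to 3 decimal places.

-0.257

First differences Δz: 1.6, 4.5, -6.8, -0.3, 4.6, -1.1, -5.2, 1.6, 2.8, -3.9
Mean of differences = -0.2200
Numerator Σ(Δz_t−Δz̄)(Δz_{t+1}−Δz̄) = -36.8664
Denominator Σ(Δz_t−Δz̄)² = 143.6760
r_1(Δz) = -36.8664 / 143.6760 = -0.257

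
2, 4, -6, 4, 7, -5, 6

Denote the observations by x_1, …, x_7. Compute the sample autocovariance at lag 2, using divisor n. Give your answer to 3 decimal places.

Mean x̄ = (2 + 4 − 6 + 4 + 7 − 5 + 6)/7 = 1.7143
Σ_{t=1}^{5}(x_t−x̄)(x_{t+2}−x̄) = -30.4490
γ_2 = -30.4490 / 7 = -4.350

-4.350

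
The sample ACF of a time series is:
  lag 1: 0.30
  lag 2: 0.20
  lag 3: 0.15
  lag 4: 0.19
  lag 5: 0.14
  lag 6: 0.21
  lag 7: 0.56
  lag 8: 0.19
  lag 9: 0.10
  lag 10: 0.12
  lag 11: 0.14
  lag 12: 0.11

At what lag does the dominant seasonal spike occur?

The largest autocorrelation is r_7 = 0.56; the remaining lags stay at or below 0.30. The elevated value at lag 1 (0.30), dropping to 0.20 at lag 2, reflects decaying short-term dependence rather than seasonality.
The dominant spike at lag 7 indicates a seasonal period of 7.

7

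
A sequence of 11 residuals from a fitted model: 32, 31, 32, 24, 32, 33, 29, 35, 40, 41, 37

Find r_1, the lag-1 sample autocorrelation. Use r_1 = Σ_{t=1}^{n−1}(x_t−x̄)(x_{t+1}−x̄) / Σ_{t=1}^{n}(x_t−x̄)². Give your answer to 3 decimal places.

0.491

Mean x̄ = (32 + 31 + 32 + 24 + 32 + 33 + 29 + 35 + 40 + 41 + 37)/11 = 33.2727
Numerator Σ_{t=1}^{10}(x_t−x̄)(x_{t+1}−x̄) = 115.9256
Denominator Σ(x_t−x̄)² = 236.1818
r_1 = 115.9256 / 236.1818 = 0.491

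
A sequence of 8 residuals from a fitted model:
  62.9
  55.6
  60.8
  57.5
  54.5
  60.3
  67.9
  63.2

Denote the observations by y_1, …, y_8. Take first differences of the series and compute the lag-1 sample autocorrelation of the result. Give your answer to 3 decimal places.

-0.256

First differences Δy: -7.3, 5.2, -3.3, -3.0, 5.8, 7.6, -4.7
Mean of differences = 0.0429
Numerator Σ(Δy_t−Δȳ)(Δy_{t+1}−Δȳ) = -54.7890
Denominator Σ(Δy_t−Δȳ)² = 213.6971
r_1(Δy) = -54.7890 / 213.6971 = -0.256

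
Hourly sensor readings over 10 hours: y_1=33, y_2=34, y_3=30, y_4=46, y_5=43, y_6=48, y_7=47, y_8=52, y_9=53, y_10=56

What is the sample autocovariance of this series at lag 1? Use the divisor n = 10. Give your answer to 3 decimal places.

Mean ȳ = (33 + 34 + 30 + 46 + 43 + 48 + 47 + 52 + 53 + 56)/10 = 44.2000
Σ_{t=1}^{9}(y_t−ȳ)(y_{t+1}−ȳ) = 431.7600
γ_1 = 431.7600 / 10 = 43.176

43.176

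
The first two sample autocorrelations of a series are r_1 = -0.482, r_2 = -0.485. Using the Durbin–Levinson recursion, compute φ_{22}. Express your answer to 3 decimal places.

-0.934

φ_{22} = (r_2 − r_1²) / (1 − r_1²)
r_1² = (-0.482)² = 0.232324
Numerator = -0.485 − 0.2323 = -0.7173; denominator = 1 − 0.2323 = 0.7677
φ_{22} = -0.7173 / 0.7677 = -0.934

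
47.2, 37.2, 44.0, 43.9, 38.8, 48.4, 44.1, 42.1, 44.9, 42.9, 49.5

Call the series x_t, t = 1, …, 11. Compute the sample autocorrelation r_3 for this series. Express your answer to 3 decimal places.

Mean x̄ = (47.2 + 37.2 + 44.0 + 43.9 + 38.8 + 48.4 + 44.1 + 42.1 + 44.9 + 42.9 + 49.5)/11 = 43.9091
Numerator Σ_{t=1}^{8}(x_t−x̄)(x_{t+3}−x̄) = 38.0398
Denominator Σ(x_t−x̄)² = 138.6891
r_3 = 38.0398 / 138.6891 = 0.274

0.274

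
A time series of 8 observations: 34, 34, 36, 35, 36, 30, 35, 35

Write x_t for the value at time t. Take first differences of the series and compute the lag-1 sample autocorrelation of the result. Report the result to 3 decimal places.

-0.586

First differences Δx: 0, 2, -1, 1, -6, 5, 0
Mean of differences = 0.1429
Numerator Σ(Δx_t−Δx̄)(Δx_{t+1}−Δx̄) = -39.1633
Denominator Σ(Δx_t−Δx̄)² = 66.8571
r_1(Δx) = -39.1633 / 66.8571 = -0.586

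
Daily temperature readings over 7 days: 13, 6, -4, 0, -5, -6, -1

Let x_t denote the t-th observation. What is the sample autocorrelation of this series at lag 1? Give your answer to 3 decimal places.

0.333

Mean x̄ = (13 + 6 − 4 + 0 − 5 − 6 − 1)/7 = 0.4286
Deviations from mean: 12.5714, 5.5714, -4.4286, -0.4286, -5.4286, -6.4286, -1.4286
Numerator Σ_{t=1}^{6}(x_t−x̄)(x_{t+1}−x̄) = 93.6735
Denominator Σ(x_t−x̄)² = 281.7143
r_1 = 93.6735 / 281.7143 = 0.333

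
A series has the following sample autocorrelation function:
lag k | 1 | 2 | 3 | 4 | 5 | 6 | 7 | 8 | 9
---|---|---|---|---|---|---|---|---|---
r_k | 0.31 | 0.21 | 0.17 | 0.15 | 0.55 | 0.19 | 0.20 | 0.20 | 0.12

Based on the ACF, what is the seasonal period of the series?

5

The largest autocorrelation is r_5 = 0.55; the remaining lags stay at or below 0.31. The elevated value at lag 1 (0.31), dropping to 0.21 at lag 2, reflects decaying short-term dependence rather than seasonality.
The dominant spike at lag 5 indicates a seasonal period of 5.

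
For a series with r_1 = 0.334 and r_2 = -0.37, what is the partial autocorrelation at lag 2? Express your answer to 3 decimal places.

-0.542

φ_{22} = (r_2 − r_1²) / (1 − r_1²)
r_1² = (0.334)² = 0.111556
Numerator = -0.37 − 0.1116 = -0.4816; denominator = 1 − 0.1116 = 0.8884
φ_{22} = -0.4816 / 0.8884 = -0.542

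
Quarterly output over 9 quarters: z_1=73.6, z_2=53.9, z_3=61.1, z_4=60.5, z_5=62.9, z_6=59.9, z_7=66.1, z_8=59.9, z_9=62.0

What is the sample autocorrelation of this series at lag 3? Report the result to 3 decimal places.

-0.133

Mean z̄ = (73.6 + 53.9 + 61.1 + 60.5 + 62.9 + 59.9 + 66.1 + 59.9 + 62.0)/9 = 62.2111
Σ(z_t−z̄)(z_{t+3}−z̄) = (-19.4877) + (-5.7254) + (2.5679) + (-6.6543) + (-1.5921) + (0.4879) = -30.4037
Denominator Σ(z_t−z̄)² = 229.2689
r_3 = -30.4037 / 229.2689 = -0.133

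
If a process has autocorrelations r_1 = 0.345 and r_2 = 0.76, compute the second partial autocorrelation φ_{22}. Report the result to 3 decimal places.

φ_{22} = (r_2 − r_1²) / (1 − r_1²)
r_1² = (0.345)² = 0.119025
Numerator = 0.76 − 0.1190 = 0.6410; denominator = 1 − 0.1190 = 0.8810
φ_{22} = 0.6410 / 0.8810 = 0.728

0.728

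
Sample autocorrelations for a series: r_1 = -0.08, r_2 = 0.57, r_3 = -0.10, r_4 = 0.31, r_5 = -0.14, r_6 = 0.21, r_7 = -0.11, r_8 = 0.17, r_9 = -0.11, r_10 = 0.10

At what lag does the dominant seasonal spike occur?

The largest autocorrelation is r_2 = 0.57, with weaker echoes at lags 4 (0.31), 6 (0.21) and 8 (0.17); the remaining lags stay at or below 0.10.
The dominant spike at lag 2 indicates a seasonal period of 2.

2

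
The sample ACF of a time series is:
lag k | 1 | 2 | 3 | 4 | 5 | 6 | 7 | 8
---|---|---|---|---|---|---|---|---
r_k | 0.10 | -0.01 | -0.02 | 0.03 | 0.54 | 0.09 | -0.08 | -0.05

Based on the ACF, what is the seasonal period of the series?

5

The largest autocorrelation is r_5 = 0.54; the remaining lags stay at or below 0.10.
The dominant spike at lag 5 indicates a seasonal period of 5.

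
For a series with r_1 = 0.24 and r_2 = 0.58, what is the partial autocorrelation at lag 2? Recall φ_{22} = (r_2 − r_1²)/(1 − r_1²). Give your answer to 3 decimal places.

φ_{22} = (r_2 − r_1²) / (1 − r_1²)
r_1² = (0.24)² = 0.0576
Numerator = 0.58 − 0.0576 = 0.5224; denominator = 1 − 0.0576 = 0.9424
φ_{22} = 0.5224 / 0.9424 = 0.554

0.554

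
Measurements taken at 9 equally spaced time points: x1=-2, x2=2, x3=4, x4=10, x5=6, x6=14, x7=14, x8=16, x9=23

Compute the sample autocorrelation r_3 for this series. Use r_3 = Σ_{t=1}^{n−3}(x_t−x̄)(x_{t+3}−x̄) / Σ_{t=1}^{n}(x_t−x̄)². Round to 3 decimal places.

Mean x̄ = (-2 + 2 + 4 + 10 + 6 + 14 + 14 + 16 + 23)/9 = 9.6667
Σ(x_t−x̄)(x_{t+3}−x̄) = (-3.8889) + (28.1111) + (-24.5556) + (1.4444) + (-23.2222) + (57.7778) = 35.6667
Denominator Σ(x_t−x̄)² = 496.0000
r_3 = 35.6667 / 496.0000 = 0.072

0.072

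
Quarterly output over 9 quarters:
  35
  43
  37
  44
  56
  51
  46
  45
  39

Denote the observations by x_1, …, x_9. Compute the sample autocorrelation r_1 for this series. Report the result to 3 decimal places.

0.314

Mean x̄ = (35 + 43 + 37 + 44 + 56 + 51 + 46 + 45 + 39)/9 = 44.0000
Numerator Σ_{t=1}^{8}(x_t−x̄)(x_{t+1}−x̄) = 111.0000
Denominator Σ(x_t−x̄)² = 354.0000
r_1 = 111.0000 / 354.0000 = 0.314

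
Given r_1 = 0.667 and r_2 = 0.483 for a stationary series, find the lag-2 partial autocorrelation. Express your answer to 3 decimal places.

0.069

φ_{22} = (r_2 − r_1²) / (1 − r_1²)
r_1² = (0.667)² = 0.444889
Numerator = 0.483 − 0.4449 = 0.0381; denominator = 1 − 0.4449 = 0.5551
φ_{22} = 0.0381 / 0.5551 = 0.069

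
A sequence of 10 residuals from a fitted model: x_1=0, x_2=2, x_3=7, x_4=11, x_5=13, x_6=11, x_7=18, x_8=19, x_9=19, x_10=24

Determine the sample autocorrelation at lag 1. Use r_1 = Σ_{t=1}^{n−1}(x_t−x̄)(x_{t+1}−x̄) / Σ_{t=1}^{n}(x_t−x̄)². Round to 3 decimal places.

0.620

Mean x̄ = (0 + 2 + 7 + 11 + 13 + 11 + 18 + 19 + 19 + 24)/10 = 12.4000
Numerator Σ_{t=1}^{9}(x_t−x̄)(x_{t+1}−x̄) = 340.2400
Denominator Σ(x_t−x̄)² = 548.4000
r_1 = 340.2400 / 548.4000 = 0.620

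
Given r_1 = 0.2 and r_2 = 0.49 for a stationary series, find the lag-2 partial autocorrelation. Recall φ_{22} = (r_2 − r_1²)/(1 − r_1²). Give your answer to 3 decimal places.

φ_{22} = (r_2 − r_1²) / (1 − r_1²)
r_1² = (0.2)² = 0.04
Numerator = 0.49 − 0.0400 = 0.4500; denominator = 1 − 0.0400 = 0.9600
φ_{22} = 0.4500 / 0.9600 = 0.469

0.469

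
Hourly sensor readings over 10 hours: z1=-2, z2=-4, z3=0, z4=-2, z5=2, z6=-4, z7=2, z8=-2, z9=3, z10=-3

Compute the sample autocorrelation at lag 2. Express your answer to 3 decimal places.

Mean z̄ = (-2 − 4 + 0 − 2 + 2 − 4 + 2 − 2 + 3 − 3)/10 = -1.0000
Numerator Σ_{t=1}^{8}(z_t−z̄)(z_{t+2}−z̄) = 34.0000
Denominator Σ(z_t−z̄)² = 60.0000
r_2 = 34.0000 / 60.0000 = 0.567

0.567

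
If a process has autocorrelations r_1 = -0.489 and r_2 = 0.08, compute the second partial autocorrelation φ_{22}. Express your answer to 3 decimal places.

-0.209

φ_{22} = (r_2 − r_1²) / (1 − r_1²)
r_1² = (-0.489)² = 0.239121
Numerator = 0.08 − 0.2391 = -0.1591; denominator = 1 − 0.2391 = 0.7609
φ_{22} = -0.1591 / 0.7609 = -0.209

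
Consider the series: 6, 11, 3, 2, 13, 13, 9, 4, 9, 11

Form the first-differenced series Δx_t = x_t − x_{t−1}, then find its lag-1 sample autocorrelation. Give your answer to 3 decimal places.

-0.134

First differences Δx: 5, -8, -1, 11, 0, -4, -5, 5, 2
Mean of differences = 0.5556
Numerator Σ(Δx_t−Δx̄)(Δx_{t+1}−Δx̄) = -37.1975
Denominator Σ(Δx_t−Δx̄)² = 278.2222
r_1(Δx) = -37.1975 / 278.2222 = -0.134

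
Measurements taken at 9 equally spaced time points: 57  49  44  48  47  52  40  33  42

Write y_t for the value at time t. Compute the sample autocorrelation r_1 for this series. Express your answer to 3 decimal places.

0.311

Mean ȳ = (57 + 49 + 44 + 48 + 47 + 52 + 40 + 33 + 42)/9 = 45.7778
Numerator Σ_{t=1}^{8}(y_t−ȳ)(y_{t+1}−ȳ) = 122.9506
Denominator Σ(y_t−ȳ)² = 395.5556
r_1 = 122.9506 / 395.5556 = 0.311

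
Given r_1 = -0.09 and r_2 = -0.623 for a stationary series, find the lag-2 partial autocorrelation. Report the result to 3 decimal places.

-0.636

φ_{22} = (r_2 − r_1²) / (1 − r_1²)
r_1² = (-0.09)² = 0.0081
Numerator = -0.623 − 0.0081 = -0.6311; denominator = 1 − 0.0081 = 0.9919
φ_{22} = -0.6311 / 0.9919 = -0.636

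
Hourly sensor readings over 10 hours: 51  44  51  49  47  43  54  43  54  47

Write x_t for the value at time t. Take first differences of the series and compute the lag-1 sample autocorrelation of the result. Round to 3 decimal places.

-0.770

First differences Δx: -7, 7, -2, -2, -4, 11, -11, 11, -7
Mean of differences = -0.4444
Numerator Σ(Δx_t−Δx̄)(Δx_{t+1}−Δx̄) = -409.7531
Denominator Σ(Δx_t−Δx̄)² = 532.2222
r_1(Δx) = -409.7531 / 532.2222 = -0.770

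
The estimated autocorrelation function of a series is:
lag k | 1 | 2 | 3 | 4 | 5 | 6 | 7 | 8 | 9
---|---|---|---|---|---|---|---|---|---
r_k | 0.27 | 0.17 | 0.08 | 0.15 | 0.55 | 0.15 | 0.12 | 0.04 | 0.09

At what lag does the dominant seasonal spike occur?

The largest autocorrelation is r_5 = 0.55; the remaining lags stay at or below 0.27. The elevated value at lag 1 (0.27), dropping to 0.17 at lag 2, reflects decaying short-term dependence rather than seasonality.
The dominant spike at lag 5 indicates a seasonal period of 5.

5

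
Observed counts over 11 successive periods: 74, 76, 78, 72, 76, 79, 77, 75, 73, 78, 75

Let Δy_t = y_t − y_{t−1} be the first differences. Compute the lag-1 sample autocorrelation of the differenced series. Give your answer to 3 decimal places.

First differences Δy: 2, 2, -6, 4, 3, -2, -2, -2, 5, -3
Mean of differences = 0.1000
Numerator Σ(Δy_t−Δȳ)(Δy_{t+1}−Δȳ) = -43.2100
Denominator Σ(Δy_t−Δȳ)² = 114.9000
r_1(Δy) = -43.2100 / 114.9000 = -0.376

-0.376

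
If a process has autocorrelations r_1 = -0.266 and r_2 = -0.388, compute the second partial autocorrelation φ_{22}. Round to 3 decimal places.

-0.494

φ_{22} = (r_2 − r_1²) / (1 − r_1²)
r_1² = (-0.266)² = 0.070756
Numerator = -0.388 − 0.0708 = -0.4588; denominator = 1 − 0.0708 = 0.9292
φ_{22} = -0.4588 / 0.9292 = -0.494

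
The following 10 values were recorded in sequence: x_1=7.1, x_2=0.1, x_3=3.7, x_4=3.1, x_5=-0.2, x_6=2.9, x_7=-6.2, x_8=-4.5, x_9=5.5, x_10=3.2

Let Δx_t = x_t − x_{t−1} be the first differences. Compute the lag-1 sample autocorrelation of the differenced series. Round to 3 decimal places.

First differences Δx: -7.0, 3.6, -0.6, -3.3, 3.1, -9.1, 1.7, 10.0, -2.3
Mean of differences = -0.4333
Numerator Σ(Δx_t−Δx̄)(Δx_{t+1}−Δx̄) = -83.1378
Denominator Σ(Δx_t−Δx̄)² = 272.1200
r_1(Δx) = -83.1378 / 272.1200 = -0.306

-0.306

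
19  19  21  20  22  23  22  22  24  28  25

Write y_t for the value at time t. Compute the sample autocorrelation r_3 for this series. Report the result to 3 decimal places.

0.098

Mean ȳ = (19 + 19 + 21 + 20 + 22 + 23 + 22 + 22 + 24 + 28 + 25)/11 = 22.2727
Numerator Σ_{t=1}^{8}(y_t−ȳ)(y_{t+3}−ȳ) = 7.0496
Denominator Σ(y_t−ȳ)² = 72.1818
r_3 = 7.0496 / 72.1818 = 0.098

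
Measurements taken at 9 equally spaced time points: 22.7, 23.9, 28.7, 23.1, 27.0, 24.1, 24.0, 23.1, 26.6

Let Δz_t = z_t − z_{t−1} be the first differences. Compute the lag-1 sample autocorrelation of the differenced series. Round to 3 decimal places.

-0.628

First differences Δz: 1.2, 4.8, -5.6, 3.9, -2.9, -0.1, -0.9, 3.5
Mean of differences = 0.4875
Numerator Σ(Δz_t−Δz̄)(Δz_{t+1}−Δz̄) = -56.8877
Denominator Σ(Δz_t−Δz̄)² = 90.6288
r_1(Δz) = -56.8877 / 90.6288 = -0.628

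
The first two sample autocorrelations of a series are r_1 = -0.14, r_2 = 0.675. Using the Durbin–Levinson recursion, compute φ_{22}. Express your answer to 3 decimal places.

0.669

φ_{22} = (r_2 − r_1²) / (1 − r_1²)
r_1² = (-0.14)² = 0.0196
Numerator = 0.675 − 0.0196 = 0.6554; denominator = 1 − 0.0196 = 0.9804
φ_{22} = 0.6554 / 0.9804 = 0.669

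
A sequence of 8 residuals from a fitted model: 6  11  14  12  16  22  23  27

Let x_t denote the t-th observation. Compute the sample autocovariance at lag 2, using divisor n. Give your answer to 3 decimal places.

Mean x̄ = (6 + 11 + 14 + 12 + 16 + 22 + 23 + 27)/8 = 16.3750
Deviations: -10.3750, -5.3750, -2.3750, -4.3750, -0.3750, 5.6250, 6.6250, 10.6250
Σ_{t=1}^{6}(x_t−x̄)(x_{t+2}−x̄) = 81.7188
γ_2 = 81.7188 / 8 = 10.215

10.215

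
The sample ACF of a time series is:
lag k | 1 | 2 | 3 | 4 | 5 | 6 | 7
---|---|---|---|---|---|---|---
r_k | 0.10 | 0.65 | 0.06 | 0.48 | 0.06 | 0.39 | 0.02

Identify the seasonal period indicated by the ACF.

The largest autocorrelation is r_2 = 0.65, with weaker echoes at lags 4 (0.48) and 6 (0.39); the remaining lags stay at or below 0.10.
The dominant spike at lag 2 indicates a seasonal period of 2.

2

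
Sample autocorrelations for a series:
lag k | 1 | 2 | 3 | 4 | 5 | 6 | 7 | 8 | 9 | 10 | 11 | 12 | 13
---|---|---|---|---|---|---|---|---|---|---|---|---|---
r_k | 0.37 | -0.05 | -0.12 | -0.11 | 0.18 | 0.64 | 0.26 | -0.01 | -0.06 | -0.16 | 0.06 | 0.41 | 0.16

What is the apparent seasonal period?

6

The largest autocorrelation is r_6 = 0.64, with a weaker echo at lag 12 (0.41); the remaining lags stay at or below 0.37.
The dominant spike at lag 6 indicates a seasonal period of 6.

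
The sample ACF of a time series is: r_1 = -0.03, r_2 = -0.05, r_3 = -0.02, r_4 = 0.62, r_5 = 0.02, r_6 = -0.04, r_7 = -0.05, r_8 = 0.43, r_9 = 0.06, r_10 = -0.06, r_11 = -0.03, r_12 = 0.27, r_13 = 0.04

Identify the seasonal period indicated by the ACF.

The largest autocorrelation is r_4 = 0.62, with weaker echoes at lags 8 (0.43) and 12 (0.27); the remaining lags stay at or below 0.06.
The dominant spike at lag 4 indicates a seasonal period of 4.

4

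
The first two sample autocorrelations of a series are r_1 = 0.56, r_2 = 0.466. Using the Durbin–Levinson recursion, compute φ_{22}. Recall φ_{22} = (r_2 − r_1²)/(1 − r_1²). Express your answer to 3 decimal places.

φ_{22} = (r_2 − r_1²) / (1 − r_1²)
r_1² = (0.56)² = 0.3136
Numerator = 0.466 − 0.3136 = 0.1524; denominator = 1 − 0.3136 = 0.6864
φ_{22} = 0.1524 / 0.6864 = 0.222

0.222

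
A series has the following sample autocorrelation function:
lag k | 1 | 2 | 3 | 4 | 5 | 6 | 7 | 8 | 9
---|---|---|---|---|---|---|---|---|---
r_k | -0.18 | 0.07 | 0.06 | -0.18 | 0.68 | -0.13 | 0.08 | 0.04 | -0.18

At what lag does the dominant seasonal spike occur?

5

The largest autocorrelation is r_5 = 0.68; the remaining lags stay at or below 0.08.
The dominant spike at lag 5 indicates a seasonal period of 5.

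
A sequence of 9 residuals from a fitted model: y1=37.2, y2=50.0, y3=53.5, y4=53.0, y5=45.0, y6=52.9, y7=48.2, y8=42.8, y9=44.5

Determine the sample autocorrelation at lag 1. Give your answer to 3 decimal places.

Mean ȳ = (37.2 + 50.0 + 53.5 + 53.0 + 45.0 + 52.9 + 48.2 + 42.8 + 44.5)/9 = 47.4556
Numerator Σ_{t=1}^{8}(y_t−ȳ)(y_{t+1}−ȳ) = 10.1614
Denominator Σ(y_t−ȳ)² = 245.5622
r_1 = 10.1614 / 245.5622 = 0.041

0.041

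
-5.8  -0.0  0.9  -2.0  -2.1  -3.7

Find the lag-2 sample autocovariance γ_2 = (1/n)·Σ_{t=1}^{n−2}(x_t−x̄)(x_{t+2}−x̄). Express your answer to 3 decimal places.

-1.833

Mean x̄ = (-5.8 − 0.0 + 0.9 − 2.0 − 2.1 − 3.7)/6 = -2.1167
Σ_{t=1}^{4}(x_t−x̄)(x_{t+2}−x̄) = -10.9989
γ_2 = -10.9989 / 6 = -1.833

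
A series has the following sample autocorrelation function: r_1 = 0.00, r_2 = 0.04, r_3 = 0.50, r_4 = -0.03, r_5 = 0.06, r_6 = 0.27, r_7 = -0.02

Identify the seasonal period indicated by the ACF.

The largest autocorrelation is r_3 = 0.50, with a weaker echo at lag 6 (0.27); the remaining lags stay at or below 0.06.
The dominant spike at lag 3 indicates a seasonal period of 3.

3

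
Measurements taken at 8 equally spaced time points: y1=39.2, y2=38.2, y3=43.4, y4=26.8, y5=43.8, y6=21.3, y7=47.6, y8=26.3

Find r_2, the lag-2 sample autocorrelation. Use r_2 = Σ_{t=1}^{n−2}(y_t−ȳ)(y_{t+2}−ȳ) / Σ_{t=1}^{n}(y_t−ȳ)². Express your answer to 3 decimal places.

0.648

Mean ȳ = (39.2 + 38.2 + 43.4 + 26.8 + 43.8 + 21.3 + 47.6 + 26.3)/8 = 35.8250
Σ(y_t−ȳ)(y_{t+2}−ȳ) = (25.5656) + (-21.4344) + (60.4106) + (131.0881) + (93.9056) + (138.3506) = 427.8863
Denominator Σ(y_t−ȳ)² = 659.8150
r_2 = 427.8863 / 659.8150 = 0.648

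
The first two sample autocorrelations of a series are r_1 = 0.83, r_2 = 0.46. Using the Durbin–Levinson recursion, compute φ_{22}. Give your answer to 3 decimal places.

-0.736

φ_{22} = (r_2 − r_1²) / (1 − r_1²)
r_1² = (0.83)² = 0.6889
Numerator = 0.46 − 0.6889 = -0.2289; denominator = 1 − 0.6889 = 0.3111
φ_{22} = -0.2289 / 0.3111 = -0.736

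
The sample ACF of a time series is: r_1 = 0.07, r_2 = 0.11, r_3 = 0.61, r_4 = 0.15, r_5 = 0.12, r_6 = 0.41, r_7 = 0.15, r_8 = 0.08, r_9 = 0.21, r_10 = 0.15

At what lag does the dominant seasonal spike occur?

3

The largest autocorrelation is r_3 = 0.61, with weaker echoes at lags 6 (0.41) and 9 (0.21); the remaining lags stay at or below 0.15.
The dominant spike at lag 3 indicates a seasonal period of 3.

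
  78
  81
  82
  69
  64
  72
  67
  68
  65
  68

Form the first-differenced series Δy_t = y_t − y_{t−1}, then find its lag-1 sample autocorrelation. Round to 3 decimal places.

-0.203

First differences Δy: 3, 1, -13, -5, 8, -5, 1, -3, 3
Mean of differences = -1.1111
Numerator Σ(Δy_t−Δȳ)(Δy_{t+1}−Δȳ) = -61.0123
Denominator Σ(Δy_t−Δȳ)² = 300.8889
r_1(Δy) = -61.0123 / 300.8889 = -0.203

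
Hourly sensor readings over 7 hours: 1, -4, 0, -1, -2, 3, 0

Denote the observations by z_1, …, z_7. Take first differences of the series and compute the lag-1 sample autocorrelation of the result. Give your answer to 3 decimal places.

First differences Δz: -5, 4, -1, -1, 5, -3
Mean of differences = -0.1667
Numerator Σ(Δz_t−Δz̄)(Δz_{t+1}−Δz̄) = -41.8611
Denominator Σ(Δz_t−Δz̄)² = 76.8333
r_1(Δz) = -41.8611 / 76.8333 = -0.545

-0.545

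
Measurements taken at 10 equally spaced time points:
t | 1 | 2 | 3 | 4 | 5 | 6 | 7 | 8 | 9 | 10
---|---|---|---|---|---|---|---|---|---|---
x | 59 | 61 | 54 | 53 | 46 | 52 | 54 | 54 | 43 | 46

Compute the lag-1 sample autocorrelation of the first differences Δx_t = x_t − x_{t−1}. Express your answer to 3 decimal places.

-0.358

First differences Δx: 2, -7, -1, -7, 6, 2, 0, -11, 3
Mean of differences = -1.4444
Numerator Σ(Δx_t−Δx̄)(Δx_{t+1}−Δx̄) = -91.0864
Denominator Σ(Δx_t−Δx̄)² = 254.2222
r_1(Δx) = -91.0864 / 254.2222 = -0.358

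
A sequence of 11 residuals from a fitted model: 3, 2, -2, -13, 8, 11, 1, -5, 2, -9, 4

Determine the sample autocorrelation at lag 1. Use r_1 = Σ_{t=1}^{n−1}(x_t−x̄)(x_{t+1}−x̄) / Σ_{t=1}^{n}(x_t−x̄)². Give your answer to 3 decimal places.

Mean x̄ = (3 + 2 − 2 − 13 + 8 + 11 + 1 − 5 + 2 − 9 + 4)/11 = 0.1818
Numerator Σ_{t=1}^{10}(x_t−x̄)(x_{t+1}−x̄) = -45.1240
Denominator Σ(x_t−x̄)² = 497.6364
r_1 = -45.1240 / 497.6364 = -0.091

-0.091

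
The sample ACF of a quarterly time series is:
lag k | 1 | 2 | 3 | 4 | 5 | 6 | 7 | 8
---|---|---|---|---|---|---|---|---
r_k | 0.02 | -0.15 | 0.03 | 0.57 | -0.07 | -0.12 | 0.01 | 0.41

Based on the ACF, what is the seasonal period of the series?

4

The largest autocorrelation is r_4 = 0.57, with a weaker echo at lag 8 (0.41); the remaining lags stay at or below 0.03.
The dominant spike at lag 4 indicates a seasonal period of 4.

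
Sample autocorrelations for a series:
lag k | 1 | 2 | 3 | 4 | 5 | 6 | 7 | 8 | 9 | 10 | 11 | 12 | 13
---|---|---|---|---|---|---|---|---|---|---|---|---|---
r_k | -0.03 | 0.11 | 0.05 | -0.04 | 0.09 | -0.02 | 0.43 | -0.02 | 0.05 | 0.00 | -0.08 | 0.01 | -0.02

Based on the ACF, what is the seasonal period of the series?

The largest autocorrelation is r_7 = 0.43; the remaining lags stay at or below 0.11.
The dominant spike at lag 7 indicates a seasonal period of 7.

7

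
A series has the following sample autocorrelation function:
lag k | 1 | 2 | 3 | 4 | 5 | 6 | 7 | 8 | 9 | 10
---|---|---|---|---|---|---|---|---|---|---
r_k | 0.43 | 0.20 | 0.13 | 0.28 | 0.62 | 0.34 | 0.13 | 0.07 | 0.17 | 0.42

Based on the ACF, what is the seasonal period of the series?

The largest autocorrelation is r_5 = 0.62; the remaining lags stay at or below 0.43. The elevated value at lag 1 (0.43), dropping to 0.20 at lag 2, reflects decaying short-term dependence rather than seasonality.
The dominant spike at lag 5 indicates a seasonal period of 5.

5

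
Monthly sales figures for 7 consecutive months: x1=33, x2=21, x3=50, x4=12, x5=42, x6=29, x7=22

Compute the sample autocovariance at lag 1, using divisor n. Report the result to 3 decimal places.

-112.350

Mean x̄ = (33 + 21 + 50 + 12 + 42 + 29 + 22)/7 = 29.8571
Deviations: 3.1429, -8.8571, 20.1429, -17.8571, 12.1429, -0.8571, -7.8571
Σ_{t=1}^{6}(x_t−x̄)(x_{t+1}−x̄) = -786.4490
γ_1 = -786.4490 / 7 = -112.350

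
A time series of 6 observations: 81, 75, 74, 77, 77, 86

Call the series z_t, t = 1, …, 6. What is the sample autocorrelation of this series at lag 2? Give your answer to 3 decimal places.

-0.116

Mean z̄ = (81 + 75 + 74 + 77 + 77 + 86)/6 = 78.3333
Deviations from mean: 2.6667, -3.3333, -4.3333, -1.3333, -1.3333, 7.6667
Σ(z_t−z̄)(z_{t+2}−z̄) = (-11.5556) + (4.4444) + (5.7778) + (-10.2222) = -11.5556
Denominator Σ(z_t−z̄)² = 99.3333
r_2 = -11.5556 / 99.3333 = -0.116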